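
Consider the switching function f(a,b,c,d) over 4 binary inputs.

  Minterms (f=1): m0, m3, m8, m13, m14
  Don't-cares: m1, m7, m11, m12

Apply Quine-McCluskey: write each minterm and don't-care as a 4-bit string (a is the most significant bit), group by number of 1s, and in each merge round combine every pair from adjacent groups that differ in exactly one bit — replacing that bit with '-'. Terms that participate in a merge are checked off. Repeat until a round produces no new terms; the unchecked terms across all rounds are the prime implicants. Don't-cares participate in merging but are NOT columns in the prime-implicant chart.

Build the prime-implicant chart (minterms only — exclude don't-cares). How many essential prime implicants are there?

2

[col 0] 0000*, 0001*, 0011*, 0111*, 1000*, 1011*, 1100*, 1101*, 1110*
[col 1] -000, -011, 0-11, 00-1, 000-, 1-00, 11-0, 110-
Prime implicants: -000, -011, 0-11, 00-1, 000-, 1-00, 11-0, 110-
PI chart (minterm → PIs covering it):
  0 | -000,000-
  3 | -011,0-11,00-1
  8 | -000,1-00
  13 | 110-  (sole → essential)
  14 | 11-0  (sole → essential)
Essential prime implicants: 11-0, 110-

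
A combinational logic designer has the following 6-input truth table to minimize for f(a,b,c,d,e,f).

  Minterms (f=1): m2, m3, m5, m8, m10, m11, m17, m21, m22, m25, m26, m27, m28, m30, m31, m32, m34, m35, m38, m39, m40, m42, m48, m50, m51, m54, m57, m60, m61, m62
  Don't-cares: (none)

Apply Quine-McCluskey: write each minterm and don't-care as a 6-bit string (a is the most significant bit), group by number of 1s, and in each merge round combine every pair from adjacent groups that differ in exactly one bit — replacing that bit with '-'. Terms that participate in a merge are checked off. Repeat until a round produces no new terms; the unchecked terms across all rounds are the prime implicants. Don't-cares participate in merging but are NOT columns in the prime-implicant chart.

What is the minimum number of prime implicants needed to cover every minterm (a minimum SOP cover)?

Round 0: 000010✓ 000011✓ 000101✓ 001000✓ 001010✓ 001011✓ 010001✓ 010101✓ 010110✓ 011001✓ 011010✓ 011011✓ 011100✓ 011110✓ 011111✓ 100000✓ 100010✓ 100011✓ 100110✓ 100111✓ 101000✓ 101010✓ 110000✓ 110010✓ 110011✓ 110110✓ 111001✓ 111100✓ 111101✓ 111110✓
Round 1: -00010✓ -00011✓ -01000✓ -01010✓ -10110✓ -11001 -11100✓ -11110✓ 0-0101 0-1010✓ 0-1011✓ 00-010✓ 00-011✓ 00001-✓ 0010-0✓ 00101-✓ 01-001 01-110✓ 010-01 011-10✓ 011-11✓ 0110-1 01101-✓ 0111-0✓ 01111-✓ 1-0000✓ 1-0010✓ 1-0011✓ 1-0110✓ 10-000✓ 10-010✓ 100-10✓ 100-11✓ 1000-0✓ 10001-✓ 10011-✓ 1010-0✓ 11-110✓ 110-10✓ 1100-0✓ 11001-✓ 111-01 1111-0✓ 11110-
Round 2: -0-010 -0001- -010-0 -1-110 -111-0 0-101- 00-01- 011-1- 1-0-10 1-00-0 1-001- 10-0-0 100-1-
PIs = {-0-010, -0001-, -010-0, -1-110, -11001, -111-0, 0-0101, 0-101-, 00-01-, 01-001, 010-01, 011-1-, 0110-1, 1-0-10, 1-00-0, 1-001-, 10-0-0, 100-1-, 111-01, 11110-}
Coverage chart:
  m2: -0-010,-0001-,00-01-
  m3: -0001-,00-01-
  m5: 0-0101 ←essential
  m8: -010-0 ←essential
  m10: -0-010,-010-0,0-101-,00-01-
  m11: 0-101-,00-01-
  m17: 01-001,010-01
  m21: 0-0101,010-01
  m22: -1-110 ←essential
  m25: -11001,01-001,0110-1
  m26: 0-101-,011-1-
  m27: 0-101-,011-1-,0110-1
  m28: -111-0 ←essential
  m30: -1-110,-111-0,011-1-
  m31: 011-1- ←essential
  m32: 1-00-0,10-0-0
  m34: -0-010,-0001-,1-0-10,1-00-0,1-001-,10-0-0,100-1-
  m35: -0001-,1-001-,100-1-
  m38: 1-0-10,100-1-
  m39: 100-1- ←essential
  m40: -010-0,10-0-0
  m42: -0-010,-010-0,10-0-0
  m48: 1-00-0 ←essential
  m50: 1-0-10,1-00-0,1-001-
  m51: 1-001- ←essential
  m54: -1-110,1-0-10
  m57: -11001,111-01
  m60: -111-0,11110-
  m61: 111-01,11110-
  m62: -1-110,-111-0
Essential: -010-0, -1-110, -111-0, 0-0101, 011-1-, 1-00-0, 1-001-, 100-1-
Petrick residual → 00-01-, 01-001, 111-01
Min cover (11 terms): b'cd'f' + bdef' + bcdf' + a'c'de'f + a'b'd'e + a'bd'e'f + a'bce + ac'd'f' + ac'd'e + ab'c'e + abce'f

11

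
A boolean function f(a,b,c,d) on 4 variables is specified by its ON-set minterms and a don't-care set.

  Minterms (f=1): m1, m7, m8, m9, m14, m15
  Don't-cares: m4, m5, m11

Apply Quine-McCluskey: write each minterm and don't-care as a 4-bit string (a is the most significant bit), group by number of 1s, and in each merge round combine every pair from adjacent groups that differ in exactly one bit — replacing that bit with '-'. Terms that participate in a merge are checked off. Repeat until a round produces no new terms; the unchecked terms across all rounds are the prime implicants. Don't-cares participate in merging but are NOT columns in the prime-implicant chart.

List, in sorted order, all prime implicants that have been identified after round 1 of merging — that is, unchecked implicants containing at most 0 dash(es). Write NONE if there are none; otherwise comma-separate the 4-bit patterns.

Round 0: 0001✓ 0100✓ 0101✓ 0111✓ 1000✓ 1001✓ 1011✓ 1110✓ 1111✓
Round 1: -001 -111 0-01 01-1 010- 1-11 10-1 100- 111-
PIs = {-001, -111, 0-01, 01-1, 010-, 1-11, 10-1, 100-, 111-}

NONE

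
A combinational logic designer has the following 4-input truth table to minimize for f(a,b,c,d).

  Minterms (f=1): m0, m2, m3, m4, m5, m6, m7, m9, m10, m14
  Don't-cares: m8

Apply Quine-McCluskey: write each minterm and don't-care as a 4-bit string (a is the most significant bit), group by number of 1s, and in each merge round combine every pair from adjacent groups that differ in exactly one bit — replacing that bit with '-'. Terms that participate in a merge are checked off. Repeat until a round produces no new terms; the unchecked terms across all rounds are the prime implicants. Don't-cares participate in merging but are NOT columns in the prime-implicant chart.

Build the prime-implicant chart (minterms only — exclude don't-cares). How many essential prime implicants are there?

size-2^0 implicants → 0000(✓)  0010(✓)  0011(✓)  0100(✓)  0101(✓)  0110(✓)  0111(✓)  1000(✓)  1001(✓)  1010(✓)  1110(✓)
size-2^1 implicants → -000(✓)  -010(✓)  -110(✓)  0-00(✓)  0-10(✓)  0-11(✓)  00-0(✓)  001-(✓)  01-0(✓)  01-1(✓)  010-(✓)  011-(✓)  1-10(✓)  10-0(✓)  100-
size-2^2 implicants → --10  -0-0  0--0  0-1-  01--
Unchecked terms (primes): --10, -0-0, 0--0, 0-1-, 01--, 100-
Minterm coverage:
  m0 ⊆ -0-0,0--0
  m2 ⊆ --10,-0-0,0--0,0-1-
  m3 ⊆ 0-1- [E]
  m4 ⊆ 0--0,01--
  m5 ⊆ 01-- [E]
  m6 ⊆ --10,0--0,0-1-,01--
  m7 ⊆ 0-1-,01--
  m9 ⊆ 100- [E]
  m10 ⊆ --10,-0-0
  m14 ⊆ --10 [E]
E = {--10, 0-1-, 01--, 100-}

4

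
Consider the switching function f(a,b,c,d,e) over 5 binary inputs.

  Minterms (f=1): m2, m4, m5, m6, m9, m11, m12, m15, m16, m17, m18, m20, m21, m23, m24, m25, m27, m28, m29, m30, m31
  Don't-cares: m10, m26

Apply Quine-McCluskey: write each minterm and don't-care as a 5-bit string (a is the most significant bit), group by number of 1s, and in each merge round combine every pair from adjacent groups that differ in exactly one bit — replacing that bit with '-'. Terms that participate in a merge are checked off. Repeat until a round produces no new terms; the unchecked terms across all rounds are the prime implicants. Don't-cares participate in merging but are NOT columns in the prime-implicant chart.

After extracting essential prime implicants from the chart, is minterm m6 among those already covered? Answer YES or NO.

[col 0] 00010*, 00100*, 00101*, 00110*, 01001*, 01010*, 01011*, 01100*, 01111*, 10000*, 10001*, 10010*, 10100*, 10101*, 10111*, 11000*, 11001*, 11010*, 11011*, 11100*, 11101*, 11110*, 11111*
[col 1] -0010*, -0100*, -0101*, -1001*, -1010*, -1011*, -1100*, -1111*, 0-010*, 0-100*, 00-10, 001-0, 0010-*, 01-11*, 010-1*, 0101-*, 1-000*, 1-001*, 1-010*, 1-100*, 1-101*, 1-111*, 10-00*, 10-01*, 100-0*, 1000-*, 101-1*, 1010-*, 11-00*, 11-01*, 11-10*, 11-11*, 110-0*, 110-1*, 1100-*, 1101-*, 111-0*, 111-1*, 1110-*, 1111-*
[col 2] --010, --100, -010-, -1-11, -10-1, -101-, 1--00*, 1--01*, 1-0-0, 1-00-*, 1-1-1, 1-10-*, 10-0-*, 11--0*, 11--1*, 11-0-*, 11-1-*, 110--*, 111--*
[col 3] 1--0-, 11---
Prime implicants: --010, --100, -010-, -1-11, -10-1, -101-, 00-10, 001-0, 1--0-, 1-0-0, 1-1-1, 11---
PI chart (minterm → PIs covering it):
  2 | --010,00-10
  4 | --100,-010-,001-0
  5 | -010-  (sole → essential)
  6 | 00-10,001-0
  9 | -10-1  (sole → essential)
  11 | -1-11,-10-1,-101-
  12 | --100  (sole → essential)
  15 | -1-11  (sole → essential)
  16 | 1--0-,1-0-0
  17 | 1--0-  (sole → essential)
  18 | --010,1-0-0
  20 | --100,-010-,1--0-
  21 | -010-,1--0-,1-1-1
  23 | 1-1-1  (sole → essential)
  24 | 1--0-,1-0-0,11---
  25 | -10-1,1--0-,11---
  27 | -1-11,-10-1,-101-,11---
  28 | --100,1--0-,11---
  29 | 1--0-,1-1-1,11---
  30 | 11---  (sole → essential)
  31 | -1-11,1-1-1,11---
Essential prime implicants: --100, -010-, -1-11, -10-1, 1--0-, 1-1-1, 11---

NO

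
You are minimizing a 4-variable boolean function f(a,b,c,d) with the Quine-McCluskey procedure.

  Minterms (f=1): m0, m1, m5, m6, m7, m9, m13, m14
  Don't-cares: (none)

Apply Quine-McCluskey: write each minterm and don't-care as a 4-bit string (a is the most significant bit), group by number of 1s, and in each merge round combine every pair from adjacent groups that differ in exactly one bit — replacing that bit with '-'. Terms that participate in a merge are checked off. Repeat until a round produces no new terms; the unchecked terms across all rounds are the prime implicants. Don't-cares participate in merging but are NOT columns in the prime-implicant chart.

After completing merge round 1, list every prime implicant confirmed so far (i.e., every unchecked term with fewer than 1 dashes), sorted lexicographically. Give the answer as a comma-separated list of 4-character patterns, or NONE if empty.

NONE

size-2^0 implicants → 0000(✓)  0001(✓)  0101(✓)  0110(✓)  0111(✓)  1001(✓)  1101(✓)  1110(✓)
size-2^1 implicants → -001(✓)  -101(✓)  -110  0-01(✓)  000-  01-1  011-  1-01(✓)
size-2^2 implicants → --01
Unchecked terms (primes): --01, -110, 000-, 01-1, 011-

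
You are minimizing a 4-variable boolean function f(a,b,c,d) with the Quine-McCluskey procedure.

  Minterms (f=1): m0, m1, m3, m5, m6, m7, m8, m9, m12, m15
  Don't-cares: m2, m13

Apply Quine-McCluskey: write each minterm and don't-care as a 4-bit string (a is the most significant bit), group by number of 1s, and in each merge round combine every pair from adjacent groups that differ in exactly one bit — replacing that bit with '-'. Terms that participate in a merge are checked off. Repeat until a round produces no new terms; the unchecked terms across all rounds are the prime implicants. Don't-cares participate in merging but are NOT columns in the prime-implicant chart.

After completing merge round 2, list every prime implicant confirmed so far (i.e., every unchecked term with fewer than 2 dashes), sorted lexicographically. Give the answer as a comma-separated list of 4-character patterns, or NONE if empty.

NONE

size-2^0 implicants → 0000(✓)  0001(✓)  0010(✓)  0011(✓)  0101(✓)  0110(✓)  0111(✓)  1000(✓)  1001(✓)  1100(✓)  1101(✓)  1111(✓)
size-2^1 implicants → -000(✓)  -001(✓)  -101(✓)  -111(✓)  0-01(✓)  0-10(✓)  0-11(✓)  00-0(✓)  00-1(✓)  000-(✓)  001-(✓)  01-1(✓)  011-(✓)  1-00(✓)  1-01(✓)  100-(✓)  11-1(✓)  110-(✓)
size-2^2 implicants → --01  -00-  -1-1  0--1  0-1-  00--  1-0-
Unchecked terms (primes): --01, -00-, -1-1, 0--1, 0-1-, 00--, 1-0-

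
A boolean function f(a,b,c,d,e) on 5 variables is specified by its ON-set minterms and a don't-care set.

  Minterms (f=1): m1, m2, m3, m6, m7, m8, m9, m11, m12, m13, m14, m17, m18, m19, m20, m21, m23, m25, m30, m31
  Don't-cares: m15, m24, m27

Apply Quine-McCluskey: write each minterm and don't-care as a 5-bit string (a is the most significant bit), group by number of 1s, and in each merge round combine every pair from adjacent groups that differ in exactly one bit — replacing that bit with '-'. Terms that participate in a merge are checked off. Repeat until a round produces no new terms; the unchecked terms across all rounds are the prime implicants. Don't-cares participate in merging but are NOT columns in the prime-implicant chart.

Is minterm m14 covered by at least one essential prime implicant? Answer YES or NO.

YES

size-2^0 implicants → 00001(✓)  00010(✓)  00011(✓)  00110(✓)  00111(✓)  01000(✓)  01001(✓)  01011(✓)  01100(✓)  01101(✓)  01110(✓)  01111(✓)  10001(✓)  10010(✓)  10011(✓)  10100(✓)  10101(✓)  10111(✓)  11000(✓)  11001(✓)  11011(✓)  11110(✓)  11111(✓)
size-2^1 implicants → -0001(✓)  -0010(✓)  -0011(✓)  -0111(✓)  -1000(✓)  -1001(✓)  -1011(✓)  -1110(✓)  -1111(✓)  0-001(✓)  0-011(✓)  0-110(✓)  0-111(✓)  00-10(✓)  00-11(✓)  000-1(✓)  0001-(✓)  0011-(✓)  01-00(✓)  01-01(✓)  01-11(✓)  010-1(✓)  0100-(✓)  011-0(✓)  011-1(✓)  0110-(✓)  0111-(✓)  1-001(✓)  1-011(✓)  1-111(✓)  10-01(✓)  10-11(✓)  100-1(✓)  1001-(✓)  101-1(✓)  1010-  11-11(✓)  110-1(✓)  1100-(✓)  1111-(✓)
size-2^2 implicants → --001(✓)  --011(✓)  --111(✓)  -0-11(✓)  -00-1(✓)  -001-  -1-11(✓)  -10-1(✓)  -100-  -111-  0--11(✓)  0-0-1(✓)  0-11-  00-1-  01--1  01-0-  011--  1--11(✓)  1-0-1(✓)  10--1
size-2^3 implicants → ---11  --0-1
Unchecked terms (primes): ---11, --0-1, -001-, -100-, -111-, 0-11-, 00-1-, 01--1, 01-0-, 011--, 10--1, 1010-
Minterm coverage:
  m1 ⊆ --0-1 [E]
  m2 ⊆ -001-,00-1-
  m3 ⊆ ---11,--0-1,-001-,00-1-
  m6 ⊆ 0-11-,00-1-
  m7 ⊆ ---11,0-11-,00-1-
  m8 ⊆ -100-,01-0-
  m9 ⊆ --0-1,-100-,01--1,01-0-
  m11 ⊆ ---11,--0-1,01--1
  m12 ⊆ 01-0-,011--
  m13 ⊆ 01--1,01-0-,011--
  m14 ⊆ -111-,0-11-,011--
  m17 ⊆ --0-1,10--1
  m18 ⊆ -001- [E]
  m19 ⊆ ---11,--0-1,-001-,10--1
  m20 ⊆ 1010- [E]
  m21 ⊆ 10--1,1010-
  m23 ⊆ ---11,10--1
  m25 ⊆ --0-1,-100-
  m30 ⊆ -111- [E]
  m31 ⊆ ---11,-111-
E = {--0-1, -001-, -111-, 1010-}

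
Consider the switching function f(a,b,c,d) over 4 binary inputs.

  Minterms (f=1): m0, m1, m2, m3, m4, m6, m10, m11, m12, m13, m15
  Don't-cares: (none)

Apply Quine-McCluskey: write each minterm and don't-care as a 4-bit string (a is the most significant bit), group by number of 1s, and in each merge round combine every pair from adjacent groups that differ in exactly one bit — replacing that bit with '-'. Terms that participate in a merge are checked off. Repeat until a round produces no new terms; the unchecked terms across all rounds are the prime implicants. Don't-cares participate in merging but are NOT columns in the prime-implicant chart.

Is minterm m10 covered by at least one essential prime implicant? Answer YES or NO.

YES

Round 0: 0000✓ 0001✓ 0010✓ 0011✓ 0100✓ 0110✓ 1010✓ 1011✓ 1100✓ 1101✓ 1111✓
Round 1: -010✓ -011✓ -100 0-00✓ 0-10✓ 00-0✓ 00-1✓ 000-✓ 001-✓ 01-0✓ 1-11 101-✓ 11-1 110-
Round 2: -01- 0--0 00--
PIs = {-01-, -100, 0--0, 00--, 1-11, 11-1, 110-}
Coverage chart:
  m0: 0--0,00--
  m1: 00-- ←essential
  m2: -01-,0--0,00--
  m3: -01-,00--
  m4: -100,0--0
  m6: 0--0 ←essential
  m10: -01- ←essential
  m11: -01-,1-11
  m12: -100,110-
  m13: 11-1,110-
  m15: 1-11,11-1
Essential: -01-, 0--0, 00--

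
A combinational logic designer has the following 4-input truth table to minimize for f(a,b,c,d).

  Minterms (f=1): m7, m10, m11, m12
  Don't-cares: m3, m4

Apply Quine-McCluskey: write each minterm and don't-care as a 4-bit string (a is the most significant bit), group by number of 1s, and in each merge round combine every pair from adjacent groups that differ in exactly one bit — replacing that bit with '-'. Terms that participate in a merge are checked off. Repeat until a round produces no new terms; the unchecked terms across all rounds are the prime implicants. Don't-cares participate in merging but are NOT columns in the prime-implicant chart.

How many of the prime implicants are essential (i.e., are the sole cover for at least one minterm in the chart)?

size-2^0 implicants → 0011(✓)  0100(✓)  0111(✓)  1010(✓)  1011(✓)  1100(✓)
size-2^1 implicants → -011  -100  0-11  101-
Unchecked terms (primes): -011, -100, 0-11, 101-
Minterm coverage:
  m7 ⊆ 0-11 [E]
  m10 ⊆ 101- [E]
  m11 ⊆ -011,101-
  m12 ⊆ -100 [E]
E = {-100, 0-11, 101-}

3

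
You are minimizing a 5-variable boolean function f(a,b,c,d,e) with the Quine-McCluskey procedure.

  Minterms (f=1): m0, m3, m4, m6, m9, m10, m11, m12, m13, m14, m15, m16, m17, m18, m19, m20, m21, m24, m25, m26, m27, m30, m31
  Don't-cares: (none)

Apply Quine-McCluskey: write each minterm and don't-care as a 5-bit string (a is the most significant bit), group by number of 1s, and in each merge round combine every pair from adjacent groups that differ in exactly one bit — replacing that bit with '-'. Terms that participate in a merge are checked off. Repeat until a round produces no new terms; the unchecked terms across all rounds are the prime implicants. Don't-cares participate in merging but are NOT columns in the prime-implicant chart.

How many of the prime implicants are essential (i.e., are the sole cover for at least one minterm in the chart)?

6

size-2^0 implicants → 00000(✓)  00011(✓)  00100(✓)  00110(✓)  01001(✓)  01010(✓)  01011(✓)  01100(✓)  01101(✓)  01110(✓)  01111(✓)  10000(✓)  10001(✓)  10010(✓)  10011(✓)  10100(✓)  10101(✓)  11000(✓)  11001(✓)  11010(✓)  11011(✓)  11110(✓)  11111(✓)
size-2^1 implicants → -0000(✓)  -0011(✓)  -0100(✓)  -1001(✓)  -1010(✓)  -1011(✓)  -1110(✓)  -1111(✓)  0-011(✓)  0-100(✓)  0-110(✓)  00-00(✓)  001-0(✓)  01-01(✓)  01-10(✓)  01-11(✓)  010-1(✓)  0101-(✓)  011-0(✓)  011-1(✓)  0110-(✓)  0111-(✓)  1-000(✓)  1-001(✓)  1-010(✓)  1-011(✓)  10-00(✓)  10-01(✓)  100-0(✓)  100-1(✓)  1000-(✓)  1001-(✓)  1010-(✓)  11-10(✓)  11-11(✓)  110-0(✓)  110-1(✓)  1100-(✓)  1101-(✓)  1111-(✓)
size-2^2 implicants → --011  -0-00  -1-10(✓)  -1-11(✓)  -10-1  -101-(✓)  -111-(✓)  0-1-0  01--1  01-1-(✓)  011--  1-0-0(✓)  1-0-1(✓)  1-00-(✓)  1-01-(✓)  10-0-  100--(✓)  11-1-(✓)  110--(✓)
size-2^3 implicants → -1-1-  1-0--
Unchecked terms (primes): --011, -0-00, -1-1-, -10-1, 0-1-0, 01--1, 011--, 1-0--, 10-0-
Minterm coverage:
  m0 ⊆ -0-00 [E]
  m3 ⊆ --011 [E]
  m4 ⊆ -0-00,0-1-0
  m6 ⊆ 0-1-0 [E]
  m9 ⊆ -10-1,01--1
  m10 ⊆ -1-1- [E]
  m11 ⊆ --011,-1-1-,-10-1,01--1
  m12 ⊆ 0-1-0,011--
  m13 ⊆ 01--1,011--
  m14 ⊆ -1-1-,0-1-0,011--
  m15 ⊆ -1-1-,01--1,011--
  m16 ⊆ -0-00,1-0--,10-0-
  m17 ⊆ 1-0--,10-0-
  m18 ⊆ 1-0-- [E]
  m19 ⊆ --011,1-0--
  m20 ⊆ -0-00,10-0-
  m21 ⊆ 10-0- [E]
  m24 ⊆ 1-0-- [E]
  m25 ⊆ -10-1,1-0--
  m26 ⊆ -1-1-,1-0--
  m27 ⊆ --011,-1-1-,-10-1,1-0--
  m30 ⊆ -1-1- [E]
  m31 ⊆ -1-1- [E]
E = {--011, -0-00, -1-1-, 0-1-0, 1-0--, 10-0-}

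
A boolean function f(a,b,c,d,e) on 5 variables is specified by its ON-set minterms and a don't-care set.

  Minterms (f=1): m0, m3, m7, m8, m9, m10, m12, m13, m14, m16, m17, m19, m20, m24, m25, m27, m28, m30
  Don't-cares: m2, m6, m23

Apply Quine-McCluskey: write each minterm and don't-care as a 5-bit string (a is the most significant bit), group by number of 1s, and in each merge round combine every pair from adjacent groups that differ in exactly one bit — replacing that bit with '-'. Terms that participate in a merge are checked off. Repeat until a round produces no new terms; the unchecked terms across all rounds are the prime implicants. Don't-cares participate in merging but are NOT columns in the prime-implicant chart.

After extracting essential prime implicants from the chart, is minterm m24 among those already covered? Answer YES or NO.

YES

Round 0: 00000✓ 00010✓ 00011✓ 00110✓ 00111✓ 01000✓ 01001✓ 01010✓ 01100✓ 01101✓ 01110✓ 10000✓ 10001✓ 10011✓ 10100✓ 10111✓ 11000✓ 11001✓ 11011✓ 11100✓ 11110✓
Round 1: -0000✓ -0011✓ -0111✓ -1000✓ -1001✓ -1100✓ -1110✓ 0-000✓ 0-010✓ 0-110✓ 00-10✓ 00-11✓ 000-0✓ 0001-✓ 0011-✓ 01-00✓ 01-01✓ 01-10✓ 010-0✓ 0100-✓ 011-0✓ 0110-✓ 1-000✓ 1-001✓ 1-011✓ 1-100✓ 10-00✓ 10-11✓ 100-1✓ 1000-✓ 11-00✓ 110-1✓ 1100-✓ 111-0✓
Round 2: --000 -0-11 -1-00 -100- -11-0 0--10 0-0-0 00-1- 01--0 01-0- 1--00 1-0-1 1-00-
PIs = {--000, -0-11, -1-00, -100-, -11-0, 0--10, 0-0-0, 00-1-, 01--0, 01-0-, 1--00, 1-0-1, 1-00-}
Coverage chart:
  m0: --000,0-0-0
  m3: -0-11,00-1-
  m7: -0-11,00-1-
  m8: --000,-1-00,-100-,0-0-0,01--0,01-0-
  m9: -100-,01-0-
  m10: 0--10,0-0-0,01--0
  m12: -1-00,-11-0,01--0,01-0-
  m13: 01-0- ←essential
  m14: -11-0,0--10,01--0
  m16: --000,1--00,1-00-
  m17: 1-0-1,1-00-
  m19: -0-11,1-0-1
  m20: 1--00 ←essential
  m24: --000,-1-00,-100-,1--00,1-00-
  m25: -100-,1-0-1,1-00-
  m27: 1-0-1 ←essential
  m28: -1-00,-11-0,1--00
  m30: -11-0 ←essential
Essential: -11-0, 01-0-, 1--00, 1-0-1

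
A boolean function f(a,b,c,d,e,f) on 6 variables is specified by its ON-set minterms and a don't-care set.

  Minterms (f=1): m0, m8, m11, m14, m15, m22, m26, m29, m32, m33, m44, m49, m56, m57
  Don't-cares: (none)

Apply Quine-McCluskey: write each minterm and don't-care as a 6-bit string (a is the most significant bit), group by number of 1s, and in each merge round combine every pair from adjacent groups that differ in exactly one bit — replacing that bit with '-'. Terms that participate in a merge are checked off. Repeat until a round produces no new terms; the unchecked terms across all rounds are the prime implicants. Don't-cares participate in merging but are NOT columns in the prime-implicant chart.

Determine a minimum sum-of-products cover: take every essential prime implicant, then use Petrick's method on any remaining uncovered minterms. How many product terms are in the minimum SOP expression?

10

Round 0: 000000✓ 001000✓ 001011✓ 001110✓ 001111✓ 010110 011010 011101 100000✓ 100001✓ 101100 110001✓ 111000✓ 111001✓
Round 1: -00000 00-000 001-11 00111- 1-0001 10000- 11-001 11100-
PIs = {-00000, 00-000, 001-11, 00111-, 010110, 011010, 011101, 1-0001, 10000-, 101100, 11-001, 11100-}
Coverage chart:
  m0: -00000,00-000
  m8: 00-000 ←essential
  m11: 001-11 ←essential
  m14: 00111- ←essential
  m15: 001-11,00111-
  m22: 010110 ←essential
  m26: 011010 ←essential
  m29: 011101 ←essential
  m32: -00000,10000-
  m33: 1-0001,10000-
  m44: 101100 ←essential
  m49: 1-0001,11-001
  m56: 11100- ←essential
  m57: 11-001,11100-
Essential: 00-000, 001-11, 00111-, 010110, 011010, 011101, 101100, 11100-
Petrick residual → -00000, 1-0001
Min cover (10 terms): b'c'd'e'f' + a'b'd'e'f' + a'b'cef + a'b'cde + a'bc'def' + a'bcd'ef' + a'bcde'f + ac'd'e'f + ab'cde'f' + abcd'e'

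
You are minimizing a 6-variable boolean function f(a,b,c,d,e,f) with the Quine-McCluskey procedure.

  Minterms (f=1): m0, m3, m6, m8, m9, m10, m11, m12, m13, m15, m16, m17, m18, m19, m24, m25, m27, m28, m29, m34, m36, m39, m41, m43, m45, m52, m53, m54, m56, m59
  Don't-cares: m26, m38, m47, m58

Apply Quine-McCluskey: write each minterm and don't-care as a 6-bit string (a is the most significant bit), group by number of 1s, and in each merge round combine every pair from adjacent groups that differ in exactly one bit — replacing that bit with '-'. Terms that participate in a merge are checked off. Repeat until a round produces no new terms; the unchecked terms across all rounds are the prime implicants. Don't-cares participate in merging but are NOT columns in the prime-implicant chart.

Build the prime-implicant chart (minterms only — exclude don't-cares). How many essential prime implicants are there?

11

size-2^0 implicants → 000000(✓)  000011(✓)  000110(✓)  001000(✓)  001001(✓)  001010(✓)  001011(✓)  001100(✓)  001101(✓)  001111(✓)  010000(✓)  010001(✓)  010010(✓)  010011(✓)  011000(✓)  011001(✓)  011010(✓)  011011(✓)  011100(✓)  011101(✓)  100010(✓)  100100(✓)  100110(✓)  100111(✓)  101001(✓)  101011(✓)  101101(✓)  101111(✓)  110100(✓)  110101(✓)  110110(✓)  111000(✓)  111010(✓)  111011(✓)
size-2^1 implicants → -00110  -01001(✓)  -01011(✓)  -01101(✓)  -01111(✓)  -11000(✓)  -11010(✓)  -11011(✓)  0-0000(✓)  0-0011(✓)  0-1000(✓)  0-1001(✓)  0-1010(✓)  0-1011(✓)  0-1100(✓)  0-1101(✓)  00-000(✓)  00-011(✓)  001-00(✓)  001-01(✓)  001-11(✓)  0010-0(✓)  0010-1(✓)  00100-(✓)  00101-(✓)  0011-1(✓)  00110-(✓)  01-000(✓)  01-001(✓)  01-010(✓)  01-011(✓)  0100-0(✓)  0100-1(✓)  01000-(✓)  01001-(✓)  011-00(✓)  011-01(✓)  0110-0(✓)  0110-1(✓)  01100-(✓)  01101-(✓)  01110-(✓)  1-0100(✓)  1-0110(✓)  1-1011(✓)  10-111  100-10  1001-0(✓)  10011-  101-01(✓)  101-11(✓)  1010-1(✓)  1011-1(✓)  1101-0(✓)  11010-  1110-0(✓)  11101-(✓)
size-2^2 implicants → --1011  -01-01(✓)  -01-11(✓)  -010-1(✓)  -011-1(✓)  -110-0  -1101-  0--000  0--011  0-1-00(✓)  0-1-01(✓)  0-10-0(✓)  0-10-1(✓)  0-100-(✓)  0-101-(✓)  0-110-(✓)  001--1(✓)  001-0-(✓)  0010--(✓)  01-0-0(✓)  01-0-1(✓)  01-00-(✓)  01-01-(✓)  0100--(✓)  011-0-(✓)  0110--(✓)  1-01-0  101--1(✓)
size-2^3 implicants → -01--1  0-1-0-  0-10--  01-0--
Unchecked terms (primes): --1011, -00110, -01--1, -110-0, -1101-, 0--000, 0--011, 0-1-0-, 0-10--, 01-0--, 1-01-0, 10-111, 100-10, 10011-, 11010-
Minterm coverage:
  m0 ⊆ 0--000 [E]
  m3 ⊆ 0--011 [E]
  m6 ⊆ -00110 [E]
  m8 ⊆ 0--000,0-1-0-,0-10--
  m9 ⊆ -01--1,0-1-0-,0-10--
  m10 ⊆ 0-10-- [E]
  m11 ⊆ --1011,-01--1,0--011,0-10--
  m12 ⊆ 0-1-0- [E]
  m13 ⊆ -01--1,0-1-0-
  m15 ⊆ -01--1 [E]
  m16 ⊆ 0--000,01-0--
  m17 ⊆ 01-0-- [E]
  m18 ⊆ 01-0-- [E]
  m19 ⊆ 0--011,01-0--
  m24 ⊆ -110-0,0--000,0-1-0-,0-10--,01-0--
  m25 ⊆ 0-1-0-,0-10--,01-0--
  m27 ⊆ --1011,-1101-,0--011,0-10--,01-0--
  m28 ⊆ 0-1-0- [E]
  m29 ⊆ 0-1-0- [E]
  m34 ⊆ 100-10 [E]
  m36 ⊆ 1-01-0 [E]
  m39 ⊆ 10-111,10011-
  m41 ⊆ -01--1 [E]
  m43 ⊆ --1011,-01--1
  m45 ⊆ -01--1 [E]
  m52 ⊆ 1-01-0,11010-
  m53 ⊆ 11010- [E]
  m54 ⊆ 1-01-0 [E]
  m56 ⊆ -110-0 [E]
  m59 ⊆ --1011,-1101-
E = {-00110, -01--1, -110-0, 0--000, 0--011, 0-1-0-, 0-10--, 01-0--, 1-01-0, 100-10, 11010-}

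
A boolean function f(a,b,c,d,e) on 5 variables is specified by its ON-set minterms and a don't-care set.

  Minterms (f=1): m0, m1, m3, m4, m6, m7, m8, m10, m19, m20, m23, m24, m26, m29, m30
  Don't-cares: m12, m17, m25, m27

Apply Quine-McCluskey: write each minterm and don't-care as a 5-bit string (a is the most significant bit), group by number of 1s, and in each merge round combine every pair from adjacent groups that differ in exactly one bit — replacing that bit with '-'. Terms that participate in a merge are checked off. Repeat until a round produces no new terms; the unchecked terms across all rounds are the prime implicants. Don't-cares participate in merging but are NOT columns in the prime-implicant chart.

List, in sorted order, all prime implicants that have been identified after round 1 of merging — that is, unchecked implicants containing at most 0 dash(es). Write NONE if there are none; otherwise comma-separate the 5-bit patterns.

size-2^0 implicants → 00000(✓)  00001(✓)  00011(✓)  00100(✓)  00110(✓)  00111(✓)  01000(✓)  01010(✓)  01100(✓)  10001(✓)  10011(✓)  10100(✓)  10111(✓)  11000(✓)  11001(✓)  11010(✓)  11011(✓)  11101(✓)  11110(✓)
size-2^1 implicants → -0001(✓)  -0011(✓)  -0100  -0111(✓)  -1000(✓)  -1010(✓)  0-000(✓)  0-100(✓)  00-00(✓)  00-11(✓)  000-1(✓)  0000-  001-0  0011-  01-00(✓)  010-0(✓)  1-001(✓)  1-011(✓)  10-11(✓)  100-1(✓)  11-01  11-10  110-0(✓)  110-1(✓)  1100-(✓)  1101-(✓)
size-2^2 implicants → -0-11  -00-1  -10-0  0--00  1-0-1  110--
Unchecked terms (primes): -0-11, -00-1, -0100, -10-0, 0--00, 0000-, 001-0, 0011-, 1-0-1, 11-01, 11-10, 110--

NONE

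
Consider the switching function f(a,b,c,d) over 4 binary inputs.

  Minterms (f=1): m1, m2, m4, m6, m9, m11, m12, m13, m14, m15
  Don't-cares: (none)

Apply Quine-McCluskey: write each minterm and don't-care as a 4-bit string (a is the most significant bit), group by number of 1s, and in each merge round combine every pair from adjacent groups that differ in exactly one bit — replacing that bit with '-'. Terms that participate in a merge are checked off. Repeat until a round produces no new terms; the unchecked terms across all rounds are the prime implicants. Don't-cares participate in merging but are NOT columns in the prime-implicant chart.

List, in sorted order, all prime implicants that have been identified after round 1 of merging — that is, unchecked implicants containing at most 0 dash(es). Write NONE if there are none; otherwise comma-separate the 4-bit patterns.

NONE

[col 0] 0001*, 0010*, 0100*, 0110*, 1001*, 1011*, 1100*, 1101*, 1110*, 1111*
[col 1] -001, -100*, -110*, 0-10, 01-0*, 1-01*, 1-11*, 10-1*, 11-0*, 11-1*, 110-*, 111-*
[col 2] -1-0, 1--1, 11--
Prime implicants: -001, -1-0, 0-10, 1--1, 11--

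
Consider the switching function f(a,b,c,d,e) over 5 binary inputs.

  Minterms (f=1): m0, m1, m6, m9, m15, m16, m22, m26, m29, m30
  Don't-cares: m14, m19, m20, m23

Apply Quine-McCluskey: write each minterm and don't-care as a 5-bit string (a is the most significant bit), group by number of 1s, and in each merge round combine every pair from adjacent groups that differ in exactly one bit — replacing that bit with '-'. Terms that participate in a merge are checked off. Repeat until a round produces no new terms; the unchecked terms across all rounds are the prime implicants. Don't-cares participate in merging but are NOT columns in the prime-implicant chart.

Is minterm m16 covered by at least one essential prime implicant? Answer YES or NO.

NO

size-2^0 implicants → 00000(✓)  00001(✓)  00110(✓)  01001(✓)  01110(✓)  01111(✓)  10000(✓)  10011(✓)  10100(✓)  10110(✓)  10111(✓)  11010(✓)  11101  11110(✓)
size-2^1 implicants → -0000  -0110(✓)  -1110(✓)  0-001  0-110(✓)  0000-  0111-  1-110(✓)  10-00  10-11  101-0  1011-  11-10
size-2^2 implicants → --110
Unchecked terms (primes): --110, -0000, 0-001, 0000-, 0111-, 10-00, 10-11, 101-0, 1011-, 11-10, 11101
Minterm coverage:
  m0 ⊆ -0000,0000-
  m1 ⊆ 0-001,0000-
  m6 ⊆ --110 [E]
  m9 ⊆ 0-001 [E]
  m15 ⊆ 0111- [E]
  m16 ⊆ -0000,10-00
  m22 ⊆ --110,101-0,1011-
  m26 ⊆ 11-10 [E]
  m29 ⊆ 11101 [E]
  m30 ⊆ --110,11-10
E = {--110, 0-001, 0111-, 11-10, 11101}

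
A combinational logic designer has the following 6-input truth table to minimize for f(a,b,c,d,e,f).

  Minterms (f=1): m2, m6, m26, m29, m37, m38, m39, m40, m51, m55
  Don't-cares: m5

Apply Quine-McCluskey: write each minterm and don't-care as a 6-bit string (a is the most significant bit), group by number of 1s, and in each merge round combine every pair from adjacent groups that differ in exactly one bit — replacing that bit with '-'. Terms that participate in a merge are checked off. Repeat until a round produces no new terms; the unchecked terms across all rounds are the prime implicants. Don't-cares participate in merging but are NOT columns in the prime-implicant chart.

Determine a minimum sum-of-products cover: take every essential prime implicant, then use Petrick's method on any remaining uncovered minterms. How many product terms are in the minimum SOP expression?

7

size-2^0 implicants → 000010(✓)  000101(✓)  000110(✓)  011010  011101  100101(✓)  100110(✓)  100111(✓)  101000  110011(✓)  110111(✓)
size-2^1 implicants → -00101  -00110  000-10  1-0111  1001-1  10011-  110-11
Unchecked terms (primes): -00101, -00110, 000-10, 011010, 011101, 1-0111, 1001-1, 10011-, 101000, 110-11
Minterm coverage:
  m2 ⊆ 000-10 [E]
  m6 ⊆ -00110,000-10
  m26 ⊆ 011010 [E]
  m29 ⊆ 011101 [E]
  m37 ⊆ -00101,1001-1
  m38 ⊆ -00110,10011-
  m39 ⊆ 1-0111,1001-1,10011-
  m40 ⊆ 101000 [E]
  m51 ⊆ 110-11 [E]
  m55 ⊆ 1-0111,110-11
E = {000-10, 011010, 011101, 101000, 110-11}
Petrick residual → -00101, 10011-
Cover = b'c'de'f + a'b'c'ef' + a'bcd'ef' + a'bcde'f + ab'c'de + ab'cd'e'f' + abc'ef  |cover|=7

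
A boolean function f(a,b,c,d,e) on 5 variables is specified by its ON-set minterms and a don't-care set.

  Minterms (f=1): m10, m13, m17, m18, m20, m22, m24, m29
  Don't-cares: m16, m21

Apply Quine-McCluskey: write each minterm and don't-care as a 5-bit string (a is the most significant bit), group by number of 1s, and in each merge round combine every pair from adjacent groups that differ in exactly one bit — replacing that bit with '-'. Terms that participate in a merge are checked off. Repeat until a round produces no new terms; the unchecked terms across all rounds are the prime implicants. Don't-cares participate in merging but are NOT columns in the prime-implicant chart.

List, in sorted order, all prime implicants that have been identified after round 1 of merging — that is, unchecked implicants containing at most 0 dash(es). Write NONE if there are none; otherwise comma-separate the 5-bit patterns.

size-2^0 implicants → 01010  01101(✓)  10000(✓)  10001(✓)  10010(✓)  10100(✓)  10101(✓)  10110(✓)  11000(✓)  11101(✓)
size-2^1 implicants → -1101  1-000  1-101  10-00(✓)  10-01(✓)  10-10(✓)  100-0(✓)  1000-(✓)  101-0(✓)  1010-(✓)
size-2^2 implicants → 10--0  10-0-
Unchecked terms (primes): -1101, 01010, 1-000, 1-101, 10--0, 10-0-

01010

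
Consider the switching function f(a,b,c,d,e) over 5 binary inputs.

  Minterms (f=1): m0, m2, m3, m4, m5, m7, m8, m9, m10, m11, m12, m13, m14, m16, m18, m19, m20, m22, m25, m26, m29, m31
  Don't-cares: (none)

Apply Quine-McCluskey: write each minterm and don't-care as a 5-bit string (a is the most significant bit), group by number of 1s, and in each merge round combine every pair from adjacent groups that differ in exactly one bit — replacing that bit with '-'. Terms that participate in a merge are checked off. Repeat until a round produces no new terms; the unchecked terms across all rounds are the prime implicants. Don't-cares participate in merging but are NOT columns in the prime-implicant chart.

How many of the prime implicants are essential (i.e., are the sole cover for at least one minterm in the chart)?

6

[col 0] 00000*, 00010*, 00011*, 00100*, 00101*, 00111*, 01000*, 01001*, 01010*, 01011*, 01100*, 01101*, 01110*, 10000*, 10010*, 10011*, 10100*, 10110*, 11001*, 11010*, 11101*, 11111*
[col 1] -0000*, -0010*, -0011*, -0100*, -1001*, -1010*, -1101*, 0-000*, 0-010*, 0-011*, 0-100*, 0-101*, 00-00*, 00-11, 000-0*, 0001-*, 001-1, 0010-*, 01-00*, 01-01*, 01-10*, 010-0*, 010-1*, 0100-*, 0101-*, 011-0*, 0110-*, 1-010*, 10-00*, 10-10*, 100-0*, 1001-*, 101-0*, 11-01*, 111-1
[col 2] --010, -0-00, -00-0, -001-, -1-01, 0--00, 0-0-0, 0-01-, 0-10-, 01--0, 01-0-, 010--, 10--0
Prime implicants: --010, -0-00, -00-0, -001-, -1-01, 0--00, 0-0-0, 0-01-, 0-10-, 00-11, 001-1, 01--0, 01-0-, 010--, 10--0, 111-1
PI chart (minterm → PIs covering it):
  0 | -0-00,-00-0,0--00,0-0-0
  2 | --010,-00-0,-001-,0-0-0,0-01-
  3 | -001-,0-01-,00-11
  4 | -0-00,0--00,0-10-
  5 | 0-10-,001-1
  7 | 00-11,001-1
  8 | 0--00,0-0-0,01--0,01-0-,010--
  9 | -1-01,01-0-,010--
  10 | --010,0-0-0,0-01-,01--0,010--
  11 | 0-01-,010--
  12 | 0--00,0-10-,01--0,01-0-
  13 | -1-01,0-10-,01-0-
  14 | 01--0  (sole → essential)
  16 | -0-00,-00-0,10--0
  18 | --010,-00-0,-001-,10--0
  19 | -001-  (sole → essential)
  20 | -0-00,10--0
  22 | 10--0  (sole → essential)
  25 | -1-01  (sole → essential)
  26 | --010  (sole → essential)
  29 | -1-01,111-1
  31 | 111-1  (sole → essential)
Essential prime implicants: --010, -001-, -1-01, 01--0, 10--0, 111-1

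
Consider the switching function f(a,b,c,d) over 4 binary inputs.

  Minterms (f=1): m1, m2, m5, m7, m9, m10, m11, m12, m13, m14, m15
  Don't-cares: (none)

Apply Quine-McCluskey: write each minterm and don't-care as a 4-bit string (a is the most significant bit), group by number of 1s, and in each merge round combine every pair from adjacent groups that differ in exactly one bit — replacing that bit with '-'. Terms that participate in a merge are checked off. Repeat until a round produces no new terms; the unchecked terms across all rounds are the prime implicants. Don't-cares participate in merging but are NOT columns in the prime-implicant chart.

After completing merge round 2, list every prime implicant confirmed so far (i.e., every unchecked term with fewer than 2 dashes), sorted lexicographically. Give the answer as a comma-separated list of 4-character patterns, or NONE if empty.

-010

Round 0: 0001✓ 0010✓ 0101✓ 0111✓ 1001✓ 1010✓ 1011✓ 1100✓ 1101✓ 1110✓ 1111✓
Round 1: -001✓ -010 -101✓ -111✓ 0-01✓ 01-1✓ 1-01✓ 1-10✓ 1-11✓ 10-1✓ 101-✓ 11-0✓ 11-1✓ 110-✓ 111-✓
Round 2: --01 -1-1 1--1 1-1- 11--
PIs = {--01, -010, -1-1, 1--1, 1-1-, 11--}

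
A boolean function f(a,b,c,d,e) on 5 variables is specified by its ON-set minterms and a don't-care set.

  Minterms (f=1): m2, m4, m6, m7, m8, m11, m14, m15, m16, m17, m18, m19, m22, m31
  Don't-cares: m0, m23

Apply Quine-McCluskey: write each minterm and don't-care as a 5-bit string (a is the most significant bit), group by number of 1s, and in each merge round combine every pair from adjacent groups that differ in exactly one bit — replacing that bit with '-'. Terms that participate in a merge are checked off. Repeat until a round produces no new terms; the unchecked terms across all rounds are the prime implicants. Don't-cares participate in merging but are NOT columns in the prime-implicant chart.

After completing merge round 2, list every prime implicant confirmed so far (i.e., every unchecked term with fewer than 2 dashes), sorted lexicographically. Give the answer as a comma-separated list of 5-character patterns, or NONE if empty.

0-000, 01-11

size-2^0 implicants → 00000(✓)  00010(✓)  00100(✓)  00110(✓)  00111(✓)  01000(✓)  01011(✓)  01110(✓)  01111(✓)  10000(✓)  10001(✓)  10010(✓)  10011(✓)  10110(✓)  10111(✓)  11111(✓)
size-2^1 implicants → -0000(✓)  -0010(✓)  -0110(✓)  -0111(✓)  -1111(✓)  0-000  0-110(✓)  0-111(✓)  00-00(✓)  00-10(✓)  000-0(✓)  001-0(✓)  0011-(✓)  01-11  0111-(✓)  1-111(✓)  10-10(✓)  10-11(✓)  100-0(✓)  100-1(✓)  1000-(✓)  1001-(✓)  1011-(✓)
size-2^2 implicants → --111  -0-10  -00-0  -011-  0-11-  00--0  10-1-  100--
Unchecked terms (primes): --111, -0-10, -00-0, -011-, 0-000, 0-11-, 00--0, 01-11, 10-1-, 100--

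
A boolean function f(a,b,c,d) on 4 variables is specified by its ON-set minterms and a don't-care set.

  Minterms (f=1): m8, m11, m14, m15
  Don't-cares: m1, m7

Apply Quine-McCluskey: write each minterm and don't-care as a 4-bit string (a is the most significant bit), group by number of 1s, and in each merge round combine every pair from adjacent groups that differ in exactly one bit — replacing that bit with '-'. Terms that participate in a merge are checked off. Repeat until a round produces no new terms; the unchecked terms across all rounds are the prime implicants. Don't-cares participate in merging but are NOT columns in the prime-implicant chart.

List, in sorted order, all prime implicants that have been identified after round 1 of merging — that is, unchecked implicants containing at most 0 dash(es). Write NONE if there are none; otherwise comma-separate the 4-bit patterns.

0001, 1000

[col 0] 0001, 0111*, 1000, 1011*, 1110*, 1111*
[col 1] -111, 1-11, 111-
Prime implicants: -111, 0001, 1-11, 1000, 111-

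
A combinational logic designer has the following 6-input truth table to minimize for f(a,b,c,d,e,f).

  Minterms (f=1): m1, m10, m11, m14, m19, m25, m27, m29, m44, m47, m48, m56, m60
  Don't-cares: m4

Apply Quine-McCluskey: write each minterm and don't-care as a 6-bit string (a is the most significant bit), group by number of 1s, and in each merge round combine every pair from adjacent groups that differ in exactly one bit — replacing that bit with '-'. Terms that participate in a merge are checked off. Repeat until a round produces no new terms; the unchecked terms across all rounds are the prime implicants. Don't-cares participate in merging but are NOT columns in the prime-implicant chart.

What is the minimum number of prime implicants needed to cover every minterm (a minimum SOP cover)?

size-2^0 implicants → 000001  000100  001010(✓)  001011(✓)  001110(✓)  010011(✓)  011001(✓)  011011(✓)  011101(✓)  101100(✓)  101111  110000(✓)  111000(✓)  111100(✓)
size-2^1 implicants → 0-1011  001-10  00101-  01-011  011-01  0110-1  1-1100  11-000  111-00
Unchecked terms (primes): 0-1011, 000001, 000100, 001-10, 00101-, 01-011, 011-01, 0110-1, 1-1100, 101111, 11-000, 111-00
Minterm coverage:
  m1 ⊆ 000001 [E]
  m10 ⊆ 001-10,00101-
  m11 ⊆ 0-1011,00101-
  m14 ⊆ 001-10 [E]
  m19 ⊆ 01-011 [E]
  m25 ⊆ 011-01,0110-1
  m27 ⊆ 0-1011,01-011,0110-1
  m29 ⊆ 011-01 [E]
  m44 ⊆ 1-1100 [E]
  m47 ⊆ 101111 [E]
  m48 ⊆ 11-000 [E]
  m56 ⊆ 11-000,111-00
  m60 ⊆ 1-1100,111-00
E = {000001, 001-10, 01-011, 011-01, 1-1100, 101111, 11-000}
Petrick residual → 0-1011
Cover = a'cd'ef + a'b'c'd'e'f + a'b'cef' + a'bd'ef + a'bce'f + acde'f' + ab'cdef + abd'e'f'  |cover|=8

8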